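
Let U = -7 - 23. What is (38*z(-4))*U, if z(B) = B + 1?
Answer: 3420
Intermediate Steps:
U = -30
z(B) = 1 + B
(38*z(-4))*U = (38*(1 - 4))*(-30) = (38*(-3))*(-30) = -114*(-30) = 3420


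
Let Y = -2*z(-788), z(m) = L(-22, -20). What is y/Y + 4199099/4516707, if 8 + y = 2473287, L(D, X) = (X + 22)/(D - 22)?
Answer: 122881846493882/4516707 ≈ 2.7206e+7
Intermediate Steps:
L(D, X) = (22 + X)/(-22 + D)
z(m) = -1/22 (z(m) = (22 - 20)/(-22 - 22) = 2/(-44) = -1/44*2 = -1/22)
y = 2473279 (y = -8 + 2473287 = 2473279)
Y = 1/11 (Y = -2*(-1/22) = 1/11 ≈ 0.090909)
y/Y + 4199099/4516707 = 2473279/(1/11) + 4199099/4516707 = 2473279*11 + 4199099*(1/4516707) = 27206069 + 4199099/4516707 = 122881846493882/4516707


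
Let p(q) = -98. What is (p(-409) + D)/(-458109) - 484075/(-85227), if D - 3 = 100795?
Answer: 3739943075/684969399 ≈ 5.4600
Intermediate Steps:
D = 100798 (D = 3 + 100795 = 100798)
(p(-409) + D)/(-458109) - 484075/(-85227) = (-98 + 100798)/(-458109) - 484075/(-85227) = 100700*(-1/458109) - 484075*(-1/85227) = -5300/24111 + 484075/85227 = 3739943075/684969399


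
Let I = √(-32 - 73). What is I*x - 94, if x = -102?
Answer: -94 - 102*I*√105 ≈ -94.0 - 1045.2*I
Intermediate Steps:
I = I*√105 (I = √(-105) = I*√105 ≈ 10.247*I)
I*x - 94 = (I*√105)*(-102) - 94 = -102*I*√105 - 94 = -94 - 102*I*√105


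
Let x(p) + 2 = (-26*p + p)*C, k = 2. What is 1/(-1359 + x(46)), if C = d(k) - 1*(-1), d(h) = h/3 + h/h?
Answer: -3/13283 ≈ -0.00022585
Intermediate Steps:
d(h) = 1 + h/3 (d(h) = h*(⅓) + 1 = h/3 + 1 = 1 + h/3)
C = 8/3 (C = (1 + (⅓)*2) - 1*(-1) = (1 + ⅔) + 1 = 5/3 + 1 = 8/3 ≈ 2.6667)
x(p) = -2 - 200*p/3 (x(p) = -2 + (-26*p + p)*(8/3) = -2 - 25*p*(8/3) = -2 - 200*p/3)
1/(-1359 + x(46)) = 1/(-1359 + (-2 - 200/3*46)) = 1/(-1359 + (-2 - 9200/3)) = 1/(-1359 - 9206/3) = 1/(-13283/3) = -3/13283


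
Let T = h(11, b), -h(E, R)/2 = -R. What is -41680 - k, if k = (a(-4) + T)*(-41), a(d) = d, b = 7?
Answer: -41270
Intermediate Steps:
h(E, R) = 2*R (h(E, R) = -(-2)*R = 2*R)
T = 14 (T = 2*7 = 14)
k = -410 (k = (-4 + 14)*(-41) = 10*(-41) = -410)
-41680 - k = -41680 - 1*(-410) = -41680 + 410 = -41270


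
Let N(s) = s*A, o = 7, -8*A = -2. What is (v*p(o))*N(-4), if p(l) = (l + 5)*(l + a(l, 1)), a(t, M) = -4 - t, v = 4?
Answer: 192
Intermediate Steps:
A = 1/4 (A = -1/8*(-2) = 1/4 ≈ 0.25000)
N(s) = s/4 (N(s) = s*(1/4) = s/4)
p(l) = -20 - 4*l (p(l) = (l + 5)*(l + (-4 - l)) = (5 + l)*(-4) = -20 - 4*l)
(v*p(o))*N(-4) = (4*(-20 - 4*7))*((1/4)*(-4)) = (4*(-20 - 28))*(-1) = (4*(-48))*(-1) = -192*(-1) = 192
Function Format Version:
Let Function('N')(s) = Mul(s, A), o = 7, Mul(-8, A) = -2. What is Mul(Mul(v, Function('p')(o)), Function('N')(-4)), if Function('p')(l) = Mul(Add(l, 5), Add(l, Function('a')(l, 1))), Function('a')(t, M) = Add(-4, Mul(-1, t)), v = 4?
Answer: 192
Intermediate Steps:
A = Rational(1, 4) (A = Mul(Rational(-1, 8), -2) = Rational(1, 4) ≈ 0.25000)
Function('N')(s) = Mul(Rational(1, 4), s) (Function('N')(s) = Mul(s, Rational(1, 4)) = Mul(Rational(1, 4), s))
Function('p')(l) = Add(-20, Mul(-4, l)) (Function('p')(l) = Mul(Add(l, 5), Add(l, Add(-4, Mul(-1, l)))) = Mul(Add(5, l), -4) = Add(-20, Mul(-4, l)))
Mul(Mul(v, Function('p')(o)), Function('N')(-4)) = Mul(Mul(4, Add(-20, Mul(-4, 7))), Mul(Rational(1, 4), -4)) = Mul(Mul(4, Add(-20, -28)), -1) = Mul(Mul(4, -48), -1) = Mul(-192, -1) = 192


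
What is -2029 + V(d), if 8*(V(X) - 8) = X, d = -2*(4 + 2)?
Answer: -4045/2 ≈ -2022.5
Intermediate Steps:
d = -12 (d = -2*6 = -12)
V(X) = 8 + X/8
-2029 + V(d) = -2029 + (8 + (⅛)*(-12)) = -2029 + (8 - 3/2) = -2029 + 13/2 = -4045/2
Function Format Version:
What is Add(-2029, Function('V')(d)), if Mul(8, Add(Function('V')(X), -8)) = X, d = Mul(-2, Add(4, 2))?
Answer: Rational(-4045, 2) ≈ -2022.5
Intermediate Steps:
d = -12 (d = Mul(-2, 6) = -12)
Function('V')(X) = Add(8, Mul(Rational(1, 8), X))
Add(-2029, Function('V')(d)) = Add(-2029, Add(8, Mul(Rational(1, 8), -12))) = Add(-2029, Add(8, Rational(-3, 2))) = Add(-2029, Rational(13, 2)) = Rational(-4045, 2)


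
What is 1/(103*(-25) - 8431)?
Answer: -1/11006 ≈ -9.0859e-5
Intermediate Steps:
1/(103*(-25) - 8431) = 1/(-2575 - 8431) = 1/(-11006) = -1/11006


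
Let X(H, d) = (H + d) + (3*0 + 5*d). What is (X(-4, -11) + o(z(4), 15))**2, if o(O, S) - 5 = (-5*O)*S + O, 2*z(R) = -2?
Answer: 81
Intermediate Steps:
z(R) = -1 (z(R) = (1/2)*(-2) = -1)
o(O, S) = 5 + O - 5*O*S (o(O, S) = 5 + ((-5*O)*S + O) = 5 + (-5*O*S + O) = 5 + (O - 5*O*S) = 5 + O - 5*O*S)
X(H, d) = H + 6*d (X(H, d) = (H + d) + (0 + 5*d) = (H + d) + 5*d = H + 6*d)
(X(-4, -11) + o(z(4), 15))**2 = ((-4 + 6*(-11)) + (5 - 1 - 5*(-1)*15))**2 = ((-4 - 66) + (5 - 1 + 75))**2 = (-70 + 79)**2 = 9**2 = 81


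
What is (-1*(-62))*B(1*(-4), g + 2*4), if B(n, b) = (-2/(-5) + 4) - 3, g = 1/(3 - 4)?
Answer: 434/5 ≈ 86.800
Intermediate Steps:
g = -1 (g = 1/(-1) = -1)
B(n, b) = 7/5 (B(n, b) = (-2*(-⅕) + 4) - 3 = (⅖ + 4) - 3 = 22/5 - 3 = 7/5)
(-1*(-62))*B(1*(-4), g + 2*4) = -1*(-62)*(7/5) = 62*(7/5) = 434/5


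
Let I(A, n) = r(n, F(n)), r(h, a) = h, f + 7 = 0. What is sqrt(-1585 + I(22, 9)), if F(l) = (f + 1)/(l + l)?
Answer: 2*I*sqrt(394) ≈ 39.699*I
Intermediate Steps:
f = -7 (f = -7 + 0 = -7)
F(l) = -3/l (F(l) = (-7 + 1)/(l + l) = -6*1/(2*l) = -3/l)
I(A, n) = n
sqrt(-1585 + I(22, 9)) = sqrt(-1585 + 9) = sqrt(-1576) = 2*I*sqrt(394)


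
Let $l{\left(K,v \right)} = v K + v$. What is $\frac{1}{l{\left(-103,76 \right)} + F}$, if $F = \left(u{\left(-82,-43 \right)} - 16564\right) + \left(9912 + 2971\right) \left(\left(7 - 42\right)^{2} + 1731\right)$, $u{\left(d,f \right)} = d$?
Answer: $\frac{1}{38057750} \approx 2.6276 \cdot 10^{-8}$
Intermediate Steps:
$l{\left(K,v \right)} = v + K v$ ($l{\left(K,v \right)} = K v + v = v + K v$)
$F = 38065502$ ($F = \left(-82 - 16564\right) + \left(9912 + 2971\right) \left(\left(7 - 42\right)^{2} + 1731\right) = -16646 + 12883 \left(\left(-35\right)^{2} + 1731\right) = -16646 + 12883 \left(1225 + 1731\right) = -16646 + 12883 \cdot 2956 = -16646 + 38082148 = 38065502$)
$\frac{1}{l{\left(-103,76 \right)} + F} = \frac{1}{76 \left(1 - 103\right) + 38065502} = \frac{1}{76 \left(-102\right) + 38065502} = \frac{1}{-7752 + 38065502} = \frac{1}{38057750}$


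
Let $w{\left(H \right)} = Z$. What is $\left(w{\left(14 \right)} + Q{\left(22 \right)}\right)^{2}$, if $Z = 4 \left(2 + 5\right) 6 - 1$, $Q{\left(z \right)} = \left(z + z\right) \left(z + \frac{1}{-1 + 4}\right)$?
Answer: $\frac{11895601}{9} \approx 1.3217 \cdot 10^{6}$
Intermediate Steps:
$Q{\left(z \right)} = 2 z \left(\frac{1}{3} + z\right)$ ($Q{\left(z \right)} = 2 z \left(z + \frac{1}{3}\right) = 2 z \left(\frac{1}{3} + z\right)$)
$Z = 167$ ($Z = 4 \cdot 7 \cdot 6 - 1 = 4 \cdot 42 - 1 = 168 - 1 = 167$)
$w{\left(H \right)} = 167$
$\left(w{\left(14 \right)} + Q{\left(22 \right)}\right)^{2} = \left(167 + \frac{2}{3} \cdot 22 \left(1 + 3 \cdot 22\right)\right)^{2} = \left(167 + \frac{2}{3} \cdot 22 \left(1 + 66\right)\right)^{2} = \left(167 + \frac{2}{3} \cdot 22 \cdot 67\right)^{2} = \left(167 + \frac{2948}{3}\right)^{2} = \left(\frac{3449}{3}\right)^{2} = \frac{11895601}{9}$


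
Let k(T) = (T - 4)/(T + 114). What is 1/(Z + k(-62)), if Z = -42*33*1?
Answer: -26/36069 ≈ -0.00072084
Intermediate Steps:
k(T) = (-4 + T)/(114 + T)
Z = -1386 (Z = -1386*1 = -1386)
1/(Z + k(-62)) = 1/(-1386 + (-4 - 62)/(114 - 62)) = 1/(-1386 - 66/52) = 1/(-1386 + (1/52)*(-66)) = 1/(-1386 - 33/26) = 1/(-36069/26) = -26/36069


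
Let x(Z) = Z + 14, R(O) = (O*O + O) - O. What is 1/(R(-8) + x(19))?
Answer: 1/97 ≈ 0.010309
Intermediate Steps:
R(O) = O**2 (R(O) = (O**2 + O) - O = (O + O**2) - O = O**2)
x(Z) = 14 + Z
1/(R(-8) + x(19)) = 1/((-8)**2 + (14 + 19)) = 1/(64 + 33) = 1/97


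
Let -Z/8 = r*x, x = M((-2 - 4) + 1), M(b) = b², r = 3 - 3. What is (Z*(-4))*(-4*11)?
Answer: 0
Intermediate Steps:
r = 0
x = 25 (x = ((-2 - 4) + 1)² = (-6 + 1)² = (-5)² = 25)
Z = 0 (Z = -0*25 = -8*0 = 0)
(Z*(-4))*(-4*11) = (0*(-4))*(-4*11) = 0*(-44) = 0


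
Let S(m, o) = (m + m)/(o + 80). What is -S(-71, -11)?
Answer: 142/69 ≈ 2.0580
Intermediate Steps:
S(m, o) = 2*m/(80 + o) (S(m, o) = (2*m)/(80 + o) = 2*m/(80 + o))
-S(-71, -11) = -2*(-71)/(80 - 11) = -2*(-71)/69 = -1*(-142/69) = 142/69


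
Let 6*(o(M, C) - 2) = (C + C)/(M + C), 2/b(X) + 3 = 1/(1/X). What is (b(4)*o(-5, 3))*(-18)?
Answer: -54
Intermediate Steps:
b(X) = 2/(-3 + X) (b(X) = 2/(-3 + 1/(1/X)) = 2/(-3 + X))
o(M, C) = 2 + C/(3*(C + M)) (o(M, C) = 2 + ((C + C)/(M + C))/6 = 2 + ((2*C)/(C + M))/6 = 2 + (2*C/(C + M))/6 = 2 + C/(3*(C + M)))
(b(4)*o(-5, 3))*(-18) = ((2/(-3 + 4))*((2*(-5) + (7/3)*3)/(3 - 5)))*(-18) = ((2/1)*((-10 + 7)/(-2)))*(-18) = ((2*1)*(-1/2*(-3)))*(-18) = (2*(3/2))*(-18) = 3*(-18) = -54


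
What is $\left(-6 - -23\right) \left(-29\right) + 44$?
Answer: $-449$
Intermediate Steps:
$\left(-6 - -23\right) \left(-29\right) + 44 = \left(-6 + 23\right) \left(-29\right) + 44 = 17 \left(-29\right) + 44 = -493 + 44 = -449$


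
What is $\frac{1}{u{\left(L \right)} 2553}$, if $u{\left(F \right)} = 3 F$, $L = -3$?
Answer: $- \frac{1}{22977} \approx -4.3522 \cdot 10^{-5}$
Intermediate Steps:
$\frac{1}{u{\left(L \right)} 2553} = \frac{1}{3 \left(-3\right) 2553} = \frac{1}{\left(-9\right) 2553} = \frac{1}{-22977} = - \frac{1}{22977}$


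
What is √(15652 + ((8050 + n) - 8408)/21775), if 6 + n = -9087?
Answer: √1756496991/335 ≈ 125.11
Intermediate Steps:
n = -9093 (n = -6 - 9087 = -9093)
√(15652 + ((8050 + n) - 8408)/21775) = √(15652 + ((8050 - 9093) - 8408)/21775) = √(15652 + (-1043 - 8408)*(1/21775)) = √(15652 - 9451*1/21775) = √(15652 - 727/1675) = √(26216373/1675) = √1756496991/335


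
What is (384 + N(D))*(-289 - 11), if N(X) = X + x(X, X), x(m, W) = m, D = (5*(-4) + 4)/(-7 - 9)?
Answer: -115800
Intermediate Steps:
D = 1 (D = (-20 + 4)/(-16) = -16*(-1/16) = 1)
N(X) = 2*X (N(X) = X + X = 2*X)
(384 + N(D))*(-289 - 11) = (384 + 2*1)*(-289 - 11) = (384 + 2)*(-300) = 386*(-300) = -115800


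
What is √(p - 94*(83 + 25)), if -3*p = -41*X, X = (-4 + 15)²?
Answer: I*√76485/3 ≈ 92.186*I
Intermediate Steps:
X = 121 (X = 11² = 121)
p = 4961/3 (p = -(-41)*121/3 = -⅓*(-4961) = 4961/3 ≈ 1653.7)
√(p - 94*(83 + 25)) = √(4961/3 - 94*(83 + 25)) = √(4961/3 - 94*108) = √(4961/3 - 10152) = √(-25495/3) = I*√76485/3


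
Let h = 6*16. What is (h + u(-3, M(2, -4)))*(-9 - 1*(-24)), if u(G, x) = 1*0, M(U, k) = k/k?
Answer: 1440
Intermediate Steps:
M(U, k) = 1
u(G, x) = 0
h = 96
(h + u(-3, M(2, -4)))*(-9 - 1*(-24)) = (96 + 0)*(-9 - 1*(-24)) = 96*(-9 + 24) = 96*15 = 1440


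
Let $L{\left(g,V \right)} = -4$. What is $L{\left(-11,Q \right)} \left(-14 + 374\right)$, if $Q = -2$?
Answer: $-1440$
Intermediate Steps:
$L{\left(-11,Q \right)} \left(-14 + 374\right) = - 4 \left(-14 + 374\right) = \left(-4\right) 360 = -1440$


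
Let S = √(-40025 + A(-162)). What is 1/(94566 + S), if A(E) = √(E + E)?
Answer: 1/(94566 + √(-40025 + 18*I)) ≈ 1.0575e-5 - 2.237e-8*I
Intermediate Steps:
A(E) = √2*√E (A(E) = √(2*E) = √2*√E)
S = √(-40025 + 18*I) (S = √(-40025 + √2*√(-162)) = √(-40025 + √2*(9*I*√2)) = √(-40025 + 18*I) ≈ 0.045 + 200.06*I)
1/(94566 + S) = 1/(94566 + √(-40025 + 18*I))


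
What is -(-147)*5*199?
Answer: 146265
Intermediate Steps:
-(-147)*5*199 = -21*(-35)*199 = 735*199 = 146265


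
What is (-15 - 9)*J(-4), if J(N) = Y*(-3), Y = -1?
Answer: -72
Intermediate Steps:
J(N) = 3 (J(N) = -1*(-3) = 3)
(-15 - 9)*J(-4) = (-15 - 9)*3 = -24*3 = -72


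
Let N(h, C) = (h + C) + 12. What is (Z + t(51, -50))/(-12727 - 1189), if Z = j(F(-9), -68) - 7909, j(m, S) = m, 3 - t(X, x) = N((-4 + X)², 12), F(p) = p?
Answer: 2537/3479 ≈ 0.72923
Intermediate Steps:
N(h, C) = 12 + C + h (N(h, C) = (C + h) + 12 = 12 + C + h)
t(X, x) = -21 - (-4 + X)² (t(X, x) = 3 - (12 + 12 + (-4 + X)²) = 3 - (24 + (-4 + X)²) = 3 + (-24 - (-4 + X)²) = -21 - (-4 + X)²)
Z = -7918 (Z = -9 - 7909 = -7918)
(Z + t(51, -50))/(-12727 - 1189) = (-7918 + (-21 - (-4 + 51)²))/(-12727 - 1189) = (-7918 + (-21 - 1*47²))/(-13916) = (-7918 + (-21 - 1*2209))*(-1/13916) = (-7918 + (-21 - 2209))*(-1/13916) = (-7918 - 2230)*(-1/13916) = -10148*(-1/13916) = 2537/3479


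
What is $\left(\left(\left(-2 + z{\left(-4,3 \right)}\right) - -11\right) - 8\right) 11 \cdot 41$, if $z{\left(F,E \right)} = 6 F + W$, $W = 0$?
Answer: $-10373$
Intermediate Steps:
$z{\left(F,E \right)} = 6 F$ ($z{\left(F,E \right)} = 6 F + 0 = 6 F$)
$\left(\left(\left(-2 + z{\left(-4,3 \right)}\right) - -11\right) - 8\right) 11 \cdot 41 = \left(\left(\left(-2 + 6 \left(-4\right)\right) - -11\right) - 8\right) 11 \cdot 41 = \left(\left(\left(-2 - 24\right) + 11\right) - 8\right) 11 \cdot 41 = \left(\left(-26 + 11\right) - 8\right) 11 \cdot 41 = \left(-15 - 8\right) 11 \cdot 41 = \left(-23\right) 11 \cdot 41 = \left(-253\right) 41 = -10373$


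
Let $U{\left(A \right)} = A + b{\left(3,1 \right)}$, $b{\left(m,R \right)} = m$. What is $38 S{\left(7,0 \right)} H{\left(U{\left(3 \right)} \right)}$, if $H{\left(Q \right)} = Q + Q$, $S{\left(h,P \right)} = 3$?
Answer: $1368$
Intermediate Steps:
$U{\left(A \right)} = 3 + A$ ($U{\left(A \right)} = A + 3 = 3 + A$)
$H{\left(Q \right)} = 2 Q$
$38 S{\left(7,0 \right)} H{\left(U{\left(3 \right)} \right)} = 38 \cdot 3 \cdot 2 \left(3 + 3\right) = 114 \cdot 2 \cdot 6 = 114 \cdot 12 = 1368$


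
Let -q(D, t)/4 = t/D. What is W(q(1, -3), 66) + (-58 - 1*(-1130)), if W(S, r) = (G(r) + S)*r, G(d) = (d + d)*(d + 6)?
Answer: 629128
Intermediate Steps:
G(d) = 2*d*(6 + d) (G(d) = (2*d)*(6 + d) = 2*d*(6 + d))
q(D, t) = -4*t/D
W(S, r) = r*(S + 2*r*(6 + r)) (W(S, r) = (2*r*(6 + r) + S)*r = (S + 2*r*(6 + r))*r = r*(S + 2*r*(6 + r)))
W(q(1, -3), 66) + (-58 - 1*(-1130)) = 66*(-4*(-3)/1 + 2*66*(6 + 66)) + (-58 - 1*(-1130)) = 66*(-4*(-3)*1 + 2*66*72) + (-58 + 1130) = 66*(12 + 9504) + 1072 = 66*9516 + 1072 = 628056 + 1072 = 629128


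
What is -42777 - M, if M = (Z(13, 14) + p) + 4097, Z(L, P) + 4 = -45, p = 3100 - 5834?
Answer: -44091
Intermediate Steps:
p = -2734
Z(L, P) = -49 (Z(L, P) = -4 - 45 = -49)
M = 1314 (M = (-49 - 2734) + 4097 = -2783 + 4097 = 1314)
-42777 - M = -42777 - 1*1314 = -42777 - 1314 = -44091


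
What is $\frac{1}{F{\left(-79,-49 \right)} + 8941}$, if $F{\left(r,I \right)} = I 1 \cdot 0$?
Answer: $\frac{1}{8941} \approx 0.00011184$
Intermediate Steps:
$F{\left(r,I \right)} = 0$ ($F{\left(r,I \right)} = I 0 = 0$)
$\frac{1}{F{\left(-79,-49 \right)} + 8941} = \frac{1}{0 + 8941} = \frac{1}{8941}$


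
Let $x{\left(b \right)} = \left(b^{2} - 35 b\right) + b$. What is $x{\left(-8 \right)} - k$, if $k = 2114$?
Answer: $-1778$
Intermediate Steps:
$x{\left(b \right)} = b^{2} - 34 b$
$x{\left(-8 \right)} - k = - 8 \left(-34 - 8\right) - 2114 = \left(-8\right) \left(-42\right) - 2114 = 336 - 2114 = -1778$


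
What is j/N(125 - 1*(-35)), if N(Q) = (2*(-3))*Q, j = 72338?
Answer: -36169/480 ≈ -75.352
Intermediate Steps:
N(Q) = -6*Q
j/N(125 - 1*(-35)) = 72338/((-6*(125 - 1*(-35)))) = 72338/((-6*(125 + 35))) = 72338/((-6*160)) = 72338/(-960) = 72338*(-1/960) = -36169/480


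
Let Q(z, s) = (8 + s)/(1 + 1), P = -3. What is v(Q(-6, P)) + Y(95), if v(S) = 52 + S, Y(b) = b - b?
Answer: 109/2 ≈ 54.500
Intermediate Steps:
Y(b) = 0
Q(z, s) = 4 + s/2 (Q(z, s) = (8 + s)/2 = (8 + s)*(½) = 4 + s/2)
v(Q(-6, P)) + Y(95) = (52 + (4 + (½)*(-3))) + 0 = (52 + (4 - 3/2)) + 0 = (52 + 5/2) + 0 = 109/2 + 0 = 109/2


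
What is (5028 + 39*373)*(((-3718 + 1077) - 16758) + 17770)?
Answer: -31887675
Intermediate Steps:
(5028 + 39*373)*(((-3718 + 1077) - 16758) + 17770) = (5028 + 14547)*((-2641 - 16758) + 17770) = 19575*(-19399 + 17770) = 19575*(-1629) = -31887675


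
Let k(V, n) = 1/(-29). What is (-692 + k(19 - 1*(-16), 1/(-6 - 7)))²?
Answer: 402764761/841 ≈ 4.7891e+5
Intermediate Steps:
k(V, n) = -1/29
(-692 + k(19 - 1*(-16), 1/(-6 - 7)))² = (-692 - 1/29)² = (-20069/29)² = 402764761/841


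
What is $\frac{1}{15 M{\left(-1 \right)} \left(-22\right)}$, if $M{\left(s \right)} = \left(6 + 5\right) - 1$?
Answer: $- \frac{1}{3300} \approx -0.00030303$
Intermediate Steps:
$M{\left(s \right)} = 10$ ($M{\left(s \right)} = 11 - 1 = 10$)
$\frac{1}{15 M{\left(-1 \right)} \left(-22\right)} = \frac{1}{15 \cdot 10 \left(-22\right)} = \frac{1}{150 \left(-22\right)} = \frac{1}{-3300} = - \frac{1}{3300}$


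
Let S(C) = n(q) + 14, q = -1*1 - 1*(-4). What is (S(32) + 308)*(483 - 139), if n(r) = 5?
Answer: 112488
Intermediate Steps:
q = 3 (q = -1 + 4 = 3)
S(C) = 19 (S(C) = 5 + 14 = 19)
(S(32) + 308)*(483 - 139) = (19 + 308)*(483 - 139) = 327*344 = 112488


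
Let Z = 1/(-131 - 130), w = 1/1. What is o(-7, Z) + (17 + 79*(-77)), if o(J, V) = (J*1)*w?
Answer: -6073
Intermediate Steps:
w = 1
Z = -1/261 (Z = 1/(-261) = -1/261 ≈ -0.0038314)
o(J, V) = J (o(J, V) = (J*1)*1 = J*1 = J)
o(-7, Z) + (17 + 79*(-77)) = -7 + (17 + 79*(-77)) = -7 + (17 - 6083) = -7 - 6066 = -6073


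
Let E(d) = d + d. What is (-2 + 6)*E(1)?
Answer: 8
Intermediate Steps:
E(d) = 2*d
(-2 + 6)*E(1) = (-2 + 6)*(2*1) = 4*2 = 8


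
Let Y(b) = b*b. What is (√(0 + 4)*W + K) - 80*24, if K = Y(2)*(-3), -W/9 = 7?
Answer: -2058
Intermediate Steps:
W = -63 (W = -9*7 = -63)
Y(b) = b²
K = -12 (K = 2²*(-3) = 4*(-3) = -12)
(√(0 + 4)*W + K) - 80*24 = (√(0 + 4)*(-63) - 12) - 80*24 = (√4*(-63) - 12) - 1920 = (2*(-63) - 12) - 1920 = (-126 - 12) - 1920 = -138 - 1920 = -2058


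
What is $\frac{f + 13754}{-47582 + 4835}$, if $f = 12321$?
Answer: $- \frac{26075}{42747} \approx -0.60998$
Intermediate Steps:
$\frac{f + 13754}{-47582 + 4835} = \frac{12321 + 13754}{-47582 + 4835} = \frac{26075}{-42747} = 26075 \left(- \frac{1}{42747}\right) = - \frac{26075}{42747}$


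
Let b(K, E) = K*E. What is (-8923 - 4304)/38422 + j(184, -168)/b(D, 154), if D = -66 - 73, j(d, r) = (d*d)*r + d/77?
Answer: 8402768605015/31664761282 ≈ 265.37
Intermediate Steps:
j(d, r) = d/77 + r*d² (j(d, r) = d²*r + d*(1/77) = r*d² + d/77 = d/77 + r*d²)
D = -139
b(K, E) = E*K
(-8923 - 4304)/38422 + j(184, -168)/b(D, 154) = (-8923 - 4304)/38422 + (184*(1/77 + 184*(-168)))/((154*(-139))) = -13227*1/38422 + (184*(1/77 - 30912))/(-21406) = -13227/38422 + (184*(-2380223/77))*(-1/21406) = -13227/38422 - 437961032/77*(-1/21406) = -13227/38422 + 218980516/824131 = 8402768605015/31664761282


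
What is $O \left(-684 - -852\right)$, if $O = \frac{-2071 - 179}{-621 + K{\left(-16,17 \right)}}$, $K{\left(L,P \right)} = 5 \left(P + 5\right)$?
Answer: $\frac{54000}{73} \approx 739.73$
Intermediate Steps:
$K{\left(L,P \right)} = 25 + 5 P$ ($K{\left(L,P \right)} = 5 \left(5 + P\right) = 25 + 5 P$)
$O = \frac{2250}{511}$ ($O = \frac{-2071 - 179}{-621 + \left(25 + 5 \cdot 17\right)} = - \frac{2250}{-621 + \left(25 + 85\right)} = - \frac{2250}{-621 + 110} = - \frac{2250}{-511} = \left(-2250\right) \left(- \frac{1}{511}\right) = \frac{2250}{511} \approx 4.4031$)
$O \left(-684 - -852\right) = \frac{2250 \left(-684 - -852\right)}{511} = \frac{2250 \left(-684 + 852\right)}{511} = \frac{2250}{511} \cdot 168 = \frac{54000}{73}$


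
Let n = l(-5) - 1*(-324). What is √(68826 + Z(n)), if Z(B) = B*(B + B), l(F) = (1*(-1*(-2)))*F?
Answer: √266018 ≈ 515.77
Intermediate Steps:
l(F) = 2*F (l(F) = (1*2)*F = 2*F)
n = 314 (n = 2*(-5) - 1*(-324) = -10 + 324 = 314)
Z(B) = 2*B² (Z(B) = B*(2*B) = 2*B²)
√(68826 + Z(n)) = √(68826 + 2*314²) = √(68826 + 2*98596) = √(68826 + 197192) = √266018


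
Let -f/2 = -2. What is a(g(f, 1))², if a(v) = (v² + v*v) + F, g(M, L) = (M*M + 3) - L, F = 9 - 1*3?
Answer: 427716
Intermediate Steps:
f = 4 (f = -2*(-2) = 4)
F = 6 (F = 9 - 3 = 6)
g(M, L) = 3 + M² - L (g(M, L) = (M² + 3) - L = (3 + M²) - L = 3 + M² - L)
a(v) = 6 + 2*v² (a(v) = (v² + v*v) + 6 = (v² + v²) + 6 = 2*v² + 6 = 6 + 2*v²)
a(g(f, 1))² = (6 + 2*(3 + 4² - 1*1)²)² = (6 + 2*(3 + 16 - 1)²)² = (6 + 2*18²)² = (6 + 2*324)² = (6 + 648)² = 654² = 427716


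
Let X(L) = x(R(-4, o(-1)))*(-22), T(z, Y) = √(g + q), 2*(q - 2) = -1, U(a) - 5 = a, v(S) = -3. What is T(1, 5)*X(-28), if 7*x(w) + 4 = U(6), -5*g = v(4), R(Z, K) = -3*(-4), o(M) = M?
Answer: -11*√210/5 ≈ -31.881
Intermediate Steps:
U(a) = 5 + a
R(Z, K) = 12
g = ⅗ (g = -⅕*(-3) = ⅗ ≈ 0.60000)
x(w) = 1 (x(w) = -4/7 + (5 + 6)/7 = -4/7 + (⅐)*11 = -4/7 + 11/7 = 1)
q = 3/2 (q = 2 + (½)*(-1) = 2 - ½ = 3/2 ≈ 1.5000)
T(z, Y) = √210/10 (T(z, Y) = √(⅗ + 3/2) = √(21/10) = √210/10)
X(L) = -22 (X(L) = 1*(-22) = -22)
T(1, 5)*X(-28) = (√210/10)*(-22) = -11*√210/5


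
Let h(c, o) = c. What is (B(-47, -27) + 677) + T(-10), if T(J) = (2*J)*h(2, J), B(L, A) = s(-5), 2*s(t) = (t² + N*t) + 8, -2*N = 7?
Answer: 2649/4 ≈ 662.25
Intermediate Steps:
N = -7/2 (N = -½*7 = -7/2 ≈ -3.5000)
s(t) = 4 + t²/2 - 7*t/4 (s(t) = ((t² - 7*t/2) + 8)/2 = (8 + t² - 7*t/2)/2 = 4 + t²/2 - 7*t/4)
B(L, A) = 101/4 (B(L, A) = 4 + (½)*(-5)² - 7/4*(-5) = 4 + (½)*25 + 35/4 = 4 + 25/2 + 35/4 = 101/4)
T(J) = 4*J (T(J) = (2*J)*2 = 4*J)
(B(-47, -27) + 677) + T(-10) = (101/4 + 677) + 4*(-10) = 2809/4 - 40 = 2649/4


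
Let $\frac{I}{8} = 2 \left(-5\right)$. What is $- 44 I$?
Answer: $3520$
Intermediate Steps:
$I = -80$ ($I = 8 \cdot 2 \left(-5\right) = 8 \left(-10\right) = -80$)
$- 44 I = \left(-44\right) \left(-80\right) = 3520$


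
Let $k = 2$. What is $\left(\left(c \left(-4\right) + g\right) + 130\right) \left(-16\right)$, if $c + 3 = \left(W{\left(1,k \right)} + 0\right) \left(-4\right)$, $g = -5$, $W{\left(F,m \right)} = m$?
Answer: $-2704$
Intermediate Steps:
$c = -11$ ($c = -3 + \left(2 + 0\right) \left(-4\right) = -3 + 2 \left(-4\right) = -3 - 8 = -11$)
$\left(\left(c \left(-4\right) + g\right) + 130\right) \left(-16\right) = \left(\left(\left(-11\right) \left(-4\right) - 5\right) + 130\right) \left(-16\right) = \left(\left(44 - 5\right) + 130\right) \left(-16\right) = \left(39 + 130\right) \left(-16\right) = 169 \left(-16\right) = -2704$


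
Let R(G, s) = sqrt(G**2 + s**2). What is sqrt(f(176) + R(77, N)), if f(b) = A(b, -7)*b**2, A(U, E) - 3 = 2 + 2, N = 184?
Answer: sqrt(216832 + sqrt(39785)) ≈ 465.87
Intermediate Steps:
A(U, E) = 7 (A(U, E) = 3 + (2 + 2) = 3 + 4 = 7)
f(b) = 7*b**2
sqrt(f(176) + R(77, N)) = sqrt(7*176**2 + sqrt(77**2 + 184**2)) = sqrt(7*30976 + sqrt(5929 + 33856)) = sqrt(216832 + sqrt(39785))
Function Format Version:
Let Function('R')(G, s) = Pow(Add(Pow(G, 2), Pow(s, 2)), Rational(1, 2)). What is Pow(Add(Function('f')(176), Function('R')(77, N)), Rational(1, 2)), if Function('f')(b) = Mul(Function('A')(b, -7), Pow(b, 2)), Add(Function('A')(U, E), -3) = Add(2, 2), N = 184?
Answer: Pow(Add(216832, Pow(39785, Rational(1, 2))), Rational(1, 2)) ≈ 465.87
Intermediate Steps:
Function('A')(U, E) = 7 (Function('A')(U, E) = Add(3, Add(2, 2)) = Add(3, 4) = 7)
Function('f')(b) = Mul(7, Pow(b, 2))
Pow(Add(Function('f')(176), Function('R')(77, N)), Rational(1, 2)) = Pow(Add(Mul(7, Pow(176, 2)), Pow(Add(Pow(77, 2), Pow(184, 2)), Rational(1, 2))), Rational(1, 2)) = Pow(Add(Mul(7, 30976), Pow(Add(5929, 33856), Rational(1, 2))), Rational(1, 2)) = Pow(Add(216832, Pow(39785, Rational(1, 2))), Rational(1, 2))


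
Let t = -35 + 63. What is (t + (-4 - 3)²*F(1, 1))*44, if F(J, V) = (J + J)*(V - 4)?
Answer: -11704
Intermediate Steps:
t = 28
F(J, V) = 2*J*(-4 + V) (F(J, V) = (2*J)*(-4 + V) = 2*J*(-4 + V))
(t + (-4 - 3)²*F(1, 1))*44 = (28 + (-4 - 3)²*(2*1*(-4 + 1)))*44 = (28 + (-7)²*(2*1*(-3)))*44 = (28 + 49*(-6))*44 = (28 - 294)*44 = -266*44 = -11704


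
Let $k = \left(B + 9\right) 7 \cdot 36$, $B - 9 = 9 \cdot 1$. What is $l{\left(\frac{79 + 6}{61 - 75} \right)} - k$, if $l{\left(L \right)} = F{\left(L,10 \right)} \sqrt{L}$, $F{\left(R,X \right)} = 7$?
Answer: $-6804 + \frac{i \sqrt{1190}}{2} \approx -6804.0 + 17.248 i$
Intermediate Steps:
$B = 18$ ($B = 9 + 9 \cdot 1 = 9 + 9 = 18$)
$l{\left(L \right)} = 7 \sqrt{L}$
$k = 6804$ ($k = \left(18 + 9\right) 7 \cdot 36 = 27 \cdot 7 \cdot 36 = 189 \cdot 36 = 6804$)
$l{\left(\frac{79 + 6}{61 - 75} \right)} - k = 7 \sqrt{\frac{79 + 6}{61 - 75}} - 6804 = 7 \sqrt{\frac{85}{-14}} - 6804 = 7 \sqrt{85 \left(- \frac{1}{14}\right)} - 6804 = 7 \sqrt{- \frac{85}{14}} - 6804 = 7 \frac{i \sqrt{1190}}{14} - 6804 = \frac{i \sqrt{1190}}{2} - 6804 = -6804 + \frac{i \sqrt{1190}}{2}$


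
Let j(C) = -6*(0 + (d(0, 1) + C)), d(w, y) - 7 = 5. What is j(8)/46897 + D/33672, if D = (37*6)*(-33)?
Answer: -2518899/11442868 ≈ -0.22013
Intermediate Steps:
D = -7326 (D = 222*(-33) = -7326)
d(w, y) = 12 (d(w, y) = 7 + 5 = 12)
j(C) = -72 - 6*C (j(C) = -6*(0 + (12 + C)) = -6*(12 + C) = -72 - 6*C)
j(8)/46897 + D/33672 = (-72 - 6*8)/46897 - 7326/33672 = (-72 - 48)*(1/46897) - 7326*1/33672 = -120*1/46897 - 1221/5612 = -120/46897 - 1221/5612 = -2518899/11442868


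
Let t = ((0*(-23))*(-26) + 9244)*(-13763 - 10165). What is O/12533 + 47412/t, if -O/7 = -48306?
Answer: 75093555063/2783312936 ≈ 26.980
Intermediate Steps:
O = 338142 (O = -7*(-48306) = 338142)
t = -221190432 (t = (0*(-26) + 9244)*(-23928) = (0 + 9244)*(-23928) = 9244*(-23928) = -221190432)
O/12533 + 47412/t = 338142/12533 + 47412/(-221190432) = 338142*(1/12533) + 47412*(-1/221190432) = 4074/151 - 3951/18432536 = 75093555063/2783312936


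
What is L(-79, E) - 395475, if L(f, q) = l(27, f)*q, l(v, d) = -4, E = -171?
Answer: -394791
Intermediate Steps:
L(f, q) = -4*q
L(-79, E) - 395475 = -4*(-171) - 395475 = 684 - 395475 = -394791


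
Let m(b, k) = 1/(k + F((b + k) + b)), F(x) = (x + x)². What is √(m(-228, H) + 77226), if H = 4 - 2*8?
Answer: √14818186179437685/438042 ≈ 277.90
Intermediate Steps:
H = -12 (H = 4 - 16 = -12)
F(x) = 4*x² (F(x) = (2*x)² = 4*x²)
m(b, k) = 1/(k + 4*(k + 2*b)²) (m(b, k) = 1/(k + 4*((b + k) + b)²) = 1/(k + 4*(k + 2*b)²))
√(m(-228, H) + 77226) = √(1/(-12 + 4*(-12 + 2*(-228))²) + 77226) = √(1/(-12 + 4*(-12 - 456)²) + 77226) = √(1/(-12 + 4*(-468)²) + 77226) = √(1/(-12 + 4*219024) + 77226) = √(1/(-12 + 876096) + 77226) = √(1/876084 + 77226) = √(67656462985/876084) = √14818186179437685/438042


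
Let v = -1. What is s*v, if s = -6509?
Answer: 6509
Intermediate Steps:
s*v = -6509*(-1) = 6509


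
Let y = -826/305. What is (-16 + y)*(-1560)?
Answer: 1780272/61 ≈ 29185.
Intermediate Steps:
y = -826/305 (y = -826*1/305 = -826/305 ≈ -2.7082)
(-16 + y)*(-1560) = (-16 - 826/305)*(-1560) = -5706/305*(-1560) = 1780272/61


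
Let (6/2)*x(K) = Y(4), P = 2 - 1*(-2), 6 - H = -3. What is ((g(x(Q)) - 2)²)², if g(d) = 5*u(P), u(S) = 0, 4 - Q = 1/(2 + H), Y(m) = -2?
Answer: 16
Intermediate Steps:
H = 9 (H = 6 - 1*(-3) = 6 + 3 = 9)
Q = 43/11 (Q = 4 - 1/(2 + 9) = 4 - 1/11 = 43/11 ≈ 3.9091)
P = 4 (P = 2 + 2 = 4)
x(K) = -⅔ (x(K) = (⅓)*(-2) = -⅔)
g(d) = 0 (g(d) = 5*0 = 0)
((g(x(Q)) - 2)²)² = ((0 - 2)²)² = ((-2)²)² = 4² = 16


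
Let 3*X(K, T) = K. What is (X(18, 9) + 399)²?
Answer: 164025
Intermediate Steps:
X(K, T) = K/3
(X(18, 9) + 399)² = ((⅓)*18 + 399)² = (6 + 399)² = 405² = 164025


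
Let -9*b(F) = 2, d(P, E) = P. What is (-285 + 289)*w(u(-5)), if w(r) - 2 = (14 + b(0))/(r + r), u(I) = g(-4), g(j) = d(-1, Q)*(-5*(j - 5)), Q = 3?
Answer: 2992/405 ≈ 7.3877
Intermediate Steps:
g(j) = -25 + 5*j (g(j) = -(-5)*(j - 5) = -(-5)*(-5 + j) = -(25 - 5*j) = -25 + 5*j)
b(F) = -2/9 (b(F) = -1/9*2 = -2/9)
u(I) = -45 (u(I) = -25 + 5*(-4) = -25 - 20 = -45)
w(r) = 2 + 62/(9*r) (w(r) = 2 + (14 - 2/9)/(r + r) = 2 + 124/(9*((2*r))) = 2 + 124*(1/(2*r))/9 = 2 + 62/(9*r))
(-285 + 289)*w(u(-5)) = (-285 + 289)*(2 + (62/9)/(-45)) = 4*(2 + (62/9)*(-1/45)) = 4*(2 - 62/405) = 4*(748/405) = 2992/405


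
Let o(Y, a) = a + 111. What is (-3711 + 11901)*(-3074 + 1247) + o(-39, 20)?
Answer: -14962999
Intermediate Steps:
o(Y, a) = 111 + a
(-3711 + 11901)*(-3074 + 1247) + o(-39, 20) = (-3711 + 11901)*(-3074 + 1247) + (111 + 20) = 8190*(-1827) + 131 = -14963130 + 131 = -14962999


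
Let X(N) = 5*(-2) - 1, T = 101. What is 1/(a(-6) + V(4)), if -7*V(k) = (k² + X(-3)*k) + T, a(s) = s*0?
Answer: -7/73 ≈ -0.095890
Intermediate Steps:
a(s) = 0
X(N) = -11 (X(N) = -10 - 1 = -11)
V(k) = -101/7 - k²/7 + 11*k/7 (V(k) = -((k² - 11*k) + 101)/7 = -(101 + k² - 11*k)/7 = -101/7 - k²/7 + 11*k/7)
1/(a(-6) + V(4)) = 1/(0 + (-101/7 - ⅐*4² + (11/7)*4)) = 1/(0 + (-101/7 - ⅐*16 + 44/7)) = 1/(0 + (-101/7 - 16/7 + 44/7)) = 1/(0 - 73/7) = 1/(-73/7) = -7/73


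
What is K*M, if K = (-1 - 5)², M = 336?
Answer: 12096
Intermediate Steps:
K = 36 (K = (-6)² = 36)
K*M = 36*336 = 12096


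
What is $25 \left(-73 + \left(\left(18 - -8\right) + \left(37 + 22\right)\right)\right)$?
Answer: $300$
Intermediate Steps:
$25 \left(-73 + \left(\left(18 - -8\right) + \left(37 + 22\right)\right)\right) = 25 \left(-73 + \left(\left(18 + 8\right) + 59\right)\right) = 25 \left(-73 + \left(26 + 59\right)\right) = 25 \left(-73 + 85\right) = 25 \cdot 12 = 300$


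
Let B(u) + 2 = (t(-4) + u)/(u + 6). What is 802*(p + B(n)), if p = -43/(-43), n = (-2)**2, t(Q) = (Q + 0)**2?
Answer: 802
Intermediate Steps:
t(Q) = Q**2
n = 4
p = 1 (p = -43*(-1/43) = 1)
B(u) = -2 + (16 + u)/(6 + u) (B(u) = -2 + ((-4)**2 + u)/(u + 6) = -2 + (16 + u)/(6 + u))
802*(p + B(n)) = 802*(1 + (4 - 1*4)/(6 + 4)) = 802*(1 + (4 - 4)/10) = 802*(1 + (1/10)*0) = 802*(1 + 0) = 802*1 = 802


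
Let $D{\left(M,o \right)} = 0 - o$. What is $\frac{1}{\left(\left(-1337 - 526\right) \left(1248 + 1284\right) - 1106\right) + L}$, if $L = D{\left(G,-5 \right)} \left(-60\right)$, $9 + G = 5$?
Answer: $- \frac{1}{4718522} \approx -2.1193 \cdot 10^{-7}$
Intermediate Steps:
$G = -4$ ($G = -9 + 5 = -4$)
$D{\left(M,o \right)} = - o$
$L = -300$ ($L = \left(-1\right) \left(-5\right) \left(-60\right) = 5 \left(-60\right) = -300$)
$\frac{1}{\left(\left(-1337 - 526\right) \left(1248 + 1284\right) - 1106\right) + L} = \frac{1}{\left(\left(-1337 - 526\right) \left(1248 + 1284\right) - 1106\right) - 300} = \frac{1}{\left(\left(-1863\right) 2532 - 1106\right) - 300} = \frac{1}{\left(-4717116 - 1106\right) - 300} = \frac{1}{-4718222 - 300} = \frac{1}{-4718522} = - \frac{1}{4718522}$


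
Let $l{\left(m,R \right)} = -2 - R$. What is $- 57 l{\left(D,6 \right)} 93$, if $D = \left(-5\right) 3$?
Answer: $42408$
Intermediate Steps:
$D = -15$
$- 57 l{\left(D,6 \right)} 93 = - 57 \left(-2 - 6\right) 93 = \left(-57\right) \left(-8\right) 93 = 456 \cdot 93 = 42408$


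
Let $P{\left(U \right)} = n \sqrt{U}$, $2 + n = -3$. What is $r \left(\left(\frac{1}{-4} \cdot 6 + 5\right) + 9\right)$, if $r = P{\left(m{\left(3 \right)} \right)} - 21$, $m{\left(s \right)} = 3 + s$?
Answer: $- \frac{525}{2} - \frac{125 \sqrt{6}}{2} \approx -415.59$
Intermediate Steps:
$n = -5$ ($n = -2 - 3 = -5$)
$P{\left(U \right)} = - 5 \sqrt{U}$
$r = -21 - 5 \sqrt{6}$ ($r = - 5 \sqrt{3 + 3} - 21 = - 5 \sqrt{6} - 21 = -21 - 5 \sqrt{6} \approx -33.247$)
$r \left(\left(\frac{1}{-4} \cdot 6 + 5\right) + 9\right) = \left(-21 - 5 \sqrt{6}\right) \left(\left(\frac{1}{-4} \cdot 6 + 5\right) + 9\right) = \left(-21 - 5 \sqrt{6}\right) \left(\left(\left(- \frac{1}{4}\right) 6 + 5\right) + 9\right) = \left(-21 - 5 \sqrt{6}\right) \left(\left(- \frac{3}{2} + 5\right) + 9\right) = \left(-21 - 5 \sqrt{6}\right) \left(\frac{7}{2} + 9\right) = \left(-21 - 5 \sqrt{6}\right) \frac{25}{2} = - \frac{525}{2} - \frac{125 \sqrt{6}}{2}$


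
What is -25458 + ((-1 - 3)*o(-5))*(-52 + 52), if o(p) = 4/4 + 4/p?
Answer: -25458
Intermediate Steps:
o(p) = 1 + 4/p (o(p) = 4*(¼) + 4/p = 1 + 4/p)
-25458 + ((-1 - 3)*o(-5))*(-52 + 52) = -25458 + ((-1 - 3)*((4 - 5)/(-5)))*(-52 + 52) = -25458 - (-4)*(-1)/5*0 = -25458 - 4*⅕*0 = -25458 - ⅘*0 = -25458 + 0 = -25458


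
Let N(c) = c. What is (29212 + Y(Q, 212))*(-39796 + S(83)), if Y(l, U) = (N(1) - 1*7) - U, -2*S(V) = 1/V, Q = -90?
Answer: -95769168089/83 ≈ -1.1538e+9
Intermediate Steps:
S(V) = -1/(2*V)
Y(l, U) = -6 - U (Y(l, U) = (1 - 1*7) - U = (1 - 7) - U = -6 - U)
(29212 + Y(Q, 212))*(-39796 + S(83)) = (29212 + (-6 - 1*212))*(-39796 - ½/83) = (29212 + (-6 - 212))*(-39796 - ½*1/83) = (29212 - 218)*(-39796 - 1/166) = 28994*(-6606137/166) = -95769168089/83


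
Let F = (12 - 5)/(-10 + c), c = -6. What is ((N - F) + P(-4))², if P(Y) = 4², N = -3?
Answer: 46225/256 ≈ 180.57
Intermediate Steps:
F = -7/16 (F = (12 - 5)/(-10 - 6) = 7/(-16) = 7*(-1/16) = -7/16 ≈ -0.43750)
P(Y) = 16
((N - F) + P(-4))² = ((-3 - 1*(-7/16)) + 16)² = ((-3 + 7/16) + 16)² = (-41/16 + 16)² = (215/16)² = 46225/256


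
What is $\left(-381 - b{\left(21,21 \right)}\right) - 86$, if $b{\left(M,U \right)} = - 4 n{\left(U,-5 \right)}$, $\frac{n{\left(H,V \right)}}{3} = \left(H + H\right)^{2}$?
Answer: $20701$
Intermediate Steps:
$n{\left(H,V \right)} = 12 H^{2}$ ($n{\left(H,V \right)} = 3 \left(H + H\right)^{2} = 3 \left(2 H\right)^{2} = 3 \cdot 4 H^{2} = 12 H^{2}$)
$b{\left(M,U \right)} = - 48 U^{2}$ ($b{\left(M,U \right)} = - 4 \cdot 12 U^{2} = - 48 U^{2}$)
$\left(-381 - b{\left(21,21 \right)}\right) - 86 = \left(-381 - - 48 \cdot 21^{2}\right) - 86 = \left(-381 - \left(-48\right) 441\right) - 86 = \left(-381 - -21168\right) - 86 = \left(-381 + 21168\right) - 86 = 20787 - 86 = 20701$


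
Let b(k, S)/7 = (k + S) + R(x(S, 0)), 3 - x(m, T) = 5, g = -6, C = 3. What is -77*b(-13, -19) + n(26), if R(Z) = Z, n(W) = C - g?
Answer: 18335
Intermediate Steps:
x(m, T) = -2 (x(m, T) = 3 - 1*5 = 3 - 5 = -2)
n(W) = 9 (n(W) = 3 - 1*(-6) = 3 + 6 = 9)
b(k, S) = -14 + 7*S + 7*k (b(k, S) = 7*((k + S) - 2) = 7*((S + k) - 2) = 7*(-2 + S + k) = -14 + 7*S + 7*k)
-77*b(-13, -19) + n(26) = -77*(-14 + 7*(-19) + 7*(-13)) + 9 = -77*(-14 - 133 - 91) + 9 = -77*(-238) + 9 = 18326 + 9 = 18335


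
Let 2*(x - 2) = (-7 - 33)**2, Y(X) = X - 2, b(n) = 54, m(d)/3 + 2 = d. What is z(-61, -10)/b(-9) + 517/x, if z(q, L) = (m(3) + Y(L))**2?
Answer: 860/401 ≈ 2.1446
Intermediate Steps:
m(d) = -6 + 3*d
Y(X) = -2 + X
z(q, L) = (1 + L)**2 (z(q, L) = ((-6 + 3*3) + (-2 + L))**2 = ((-6 + 9) + (-2 + L))**2 = (3 + (-2 + L))**2 = (1 + L)**2)
x = 802 (x = 2 + (-7 - 33)**2/2 = 2 + (1/2)*(-40)**2 = 2 + (1/2)*1600 = 2 + 800 = 802)
z(-61, -10)/b(-9) + 517/x = (1 - 10)**2/54 + 517/802 = (-9)**2*(1/54) + 517*(1/802) = 81*(1/54) + 517/802 = 3/2 + 517/802 = 860/401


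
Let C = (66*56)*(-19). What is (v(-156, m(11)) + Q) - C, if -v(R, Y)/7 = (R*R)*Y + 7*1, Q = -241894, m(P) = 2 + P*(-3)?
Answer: 5109193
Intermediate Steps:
m(P) = 2 - 3*P
v(R, Y) = -49 - 7*Y*R**2 (v(R, Y) = -7*((R*R)*Y + 7*1) = -7*(R**2*Y + 7) = -7*(Y*R**2 + 7) = -7*(7 + Y*R**2) = -49 - 7*Y*R**2)
C = -70224 (C = 3696*(-19) = -70224)
(v(-156, m(11)) + Q) - C = ((-49 - 7*(2 - 3*11)*(-156)**2) - 241894) - 1*(-70224) = ((-49 - 7*(2 - 33)*24336) - 241894) + 70224 = ((-49 - 7*(-31)*24336) - 241894) + 70224 = ((-49 + 5280912) - 241894) + 70224 = (5280863 - 241894) + 70224 = 5038969 + 70224 = 5109193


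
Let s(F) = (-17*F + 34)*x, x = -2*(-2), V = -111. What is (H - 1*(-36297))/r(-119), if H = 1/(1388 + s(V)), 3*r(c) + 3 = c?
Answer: -329286385/368928 ≈ -892.55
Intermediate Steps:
r(c) = -1 + c/3
x = 4
s(F) = 136 - 68*F (s(F) = (-17*F + 34)*4 = (34 - 17*F)*4 = 136 - 68*F)
H = 1/9072 (H = 1/(1388 + (136 - 68*(-111))) = 1/(1388 + (136 + 7548)) = 1/(1388 + 7684) = 1/9072 ≈ 0.00011023)
(H - 1*(-36297))/r(-119) = (1/9072 - 1*(-36297))/(-1 + (⅓)*(-119)) = (1/9072 + 36297)/(-1 - 119/3) = 329286385/(9072*(-122/3)) = (329286385/9072)*(-3/122) = -329286385/368928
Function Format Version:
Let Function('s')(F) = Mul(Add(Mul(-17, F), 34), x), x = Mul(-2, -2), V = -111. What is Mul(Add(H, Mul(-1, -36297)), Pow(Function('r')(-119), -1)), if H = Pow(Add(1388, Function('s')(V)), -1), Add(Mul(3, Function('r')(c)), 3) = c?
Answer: Rational(-329286385, 368928) ≈ -892.55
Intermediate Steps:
Function('r')(c) = Add(-1, Mul(Rational(1, 3), c))
x = 4
Function('s')(F) = Add(136, Mul(-68, F)) (Function('s')(F) = Mul(Add(Mul(-17, F), 34), 4) = Mul(Add(34, Mul(-17, F)), 4) = Add(136, Mul(-68, F)))
H = Rational(1, 9072) (H = Pow(Add(1388, Add(136, Mul(-68, -111))), -1) = Pow(Add(1388, Add(136, 7548)), -1) = Pow(Add(1388, 7684), -1) = Pow(9072, -1) = Rational(1, 9072) ≈ 0.00011023)
Mul(Add(H, Mul(-1, -36297)), Pow(Function('r')(-119), -1)) = Mul(Add(Rational(1, 9072), Mul(-1, -36297)), Pow(Add(-1, Mul(Rational(1, 3), -119)), -1)) = Mul(Add(Rational(1, 9072), 36297), Pow(Add(-1, Rational(-119, 3)), -1)) = Mul(Rational(329286385, 9072), Pow(Rational(-122, 3), -1)) = Mul(Rational(329286385, 9072), Rational(-3, 122)) = Rational(-329286385, 368928)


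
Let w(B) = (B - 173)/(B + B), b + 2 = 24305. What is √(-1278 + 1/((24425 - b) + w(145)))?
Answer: I*√11091583453/2946 ≈ 35.749*I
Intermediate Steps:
b = 24303 (b = -2 + 24305 = 24303)
w(B) = (-173 + B)/(2*B) (w(B) = (-173 + B)/((2*B)) = (-173 + B)*(1/(2*B)) = (-173 + B)/(2*B))
√(-1278 + 1/((24425 - b) + w(145))) = √(-1278 + 1/((24425 - 1*24303) + (½)*(-173 + 145)/145)) = √(-1278 + 1/((24425 - 24303) + (½)*(1/145)*(-28))) = √(-1278 + 1/(122 - 14/145)) = √(-1278 + 1/(17676/145)) = √(-1278 + 145/17676) = √(-22589783/17676) = I*√11091583453/2946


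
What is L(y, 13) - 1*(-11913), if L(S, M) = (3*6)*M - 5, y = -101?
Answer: 12142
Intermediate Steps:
L(S, M) = -5 + 18*M (L(S, M) = 18*M - 5 = -5 + 18*M)
L(y, 13) - 1*(-11913) = (-5 + 18*13) - 1*(-11913) = (-5 + 234) + 11913 = 229 + 11913 = 12142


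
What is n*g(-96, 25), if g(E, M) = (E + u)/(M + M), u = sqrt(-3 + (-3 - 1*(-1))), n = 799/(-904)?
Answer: 4794/2825 - 799*I*sqrt(5)/45200 ≈ 1.697 - 0.039527*I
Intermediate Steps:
n = -799/904 (n = 799*(-1/904) = -799/904 ≈ -0.88385)
u = I*sqrt(5) (u = sqrt(-3 + (-3 + 1)) = sqrt(-3 - 2) = sqrt(-5) = I*sqrt(5) ≈ 2.2361*I)
g(E, M) = (E + I*sqrt(5))/(2*M) (g(E, M) = (E + I*sqrt(5))/(M + M) = (E + I*sqrt(5))/((2*M)) = (E + I*sqrt(5))*(1/(2*M)) = (E + I*sqrt(5))/(2*M))
n*g(-96, 25) = -799*(-96 + I*sqrt(5))/(1808*25) = -799*(-48/25 + I*sqrt(5)/50)/904 = 4794/2825 - 799*I*sqrt(5)/45200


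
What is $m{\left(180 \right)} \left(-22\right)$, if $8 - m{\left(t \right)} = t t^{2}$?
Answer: $128303824$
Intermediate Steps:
$m{\left(t \right)} = 8 - t^{3}$ ($m{\left(t \right)} = 8 - t t^{2} = 8 - t^{3}$)
$m{\left(180 \right)} \left(-22\right) = \left(8 - 180^{3}\right) \left(-22\right) = \left(8 - 5832000\right) \left(-22\right) = \left(-5831992\right) \left(-22\right) = 128303824$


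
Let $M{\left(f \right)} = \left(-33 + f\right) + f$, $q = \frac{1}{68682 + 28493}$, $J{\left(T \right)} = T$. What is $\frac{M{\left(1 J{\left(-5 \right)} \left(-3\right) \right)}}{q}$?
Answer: $-291525$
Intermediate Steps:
$q = \frac{1}{97175} \approx 1.0291 \cdot 10^{-5}$
$M{\left(f \right)} = -33 + 2 f$
$\frac{M{\left(1 J{\left(-5 \right)} \left(-3\right) \right)}}{q} = \left(-33 + 2 \cdot 1 \left(-5\right) \left(-3\right)\right) \frac{1}{\frac{1}{97175}} = \left(-33 + 2 \left(\left(-5\right) \left(-3\right)\right)\right) 97175 = \left(-33 + 2 \cdot 15\right) 97175 = \left(-33 + 30\right) 97175 = \left(-3\right) 97175 = -291525$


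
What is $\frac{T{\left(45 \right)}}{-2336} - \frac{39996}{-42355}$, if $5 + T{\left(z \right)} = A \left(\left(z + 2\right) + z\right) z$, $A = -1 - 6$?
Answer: $\frac{1321090331}{98941280} \approx 13.352$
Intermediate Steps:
$A = -7$ ($A = -1 - 6 = -7$)
$T{\left(z \right)} = -5 + z \left(-14 - 14 z\right)$ ($T{\left(z \right)} = -5 + - 7 \left(\left(z + 2\right) + z\right) z = -5 + - 7 \left(\left(2 + z\right) + z\right) z = -5 + - 7 \left(2 + 2 z\right) z = -5 + \left(-14 - 14 z\right) z = -5 + z \left(-14 - 14 z\right)$)
$\frac{T{\left(45 \right)}}{-2336} - \frac{39996}{-42355} = \frac{-5 - 630 - 14 \cdot 45^{2}}{-2336} - \frac{39996}{-42355} = \left(-5 - 630 - 28350\right) \left(- \frac{1}{2336}\right) - - \frac{39996}{42355} = \left(-5 - 630 - 28350\right) \left(- \frac{1}{2336}\right) + \frac{39996}{42355} = \left(-28985\right) \left(- \frac{1}{2336}\right) + \frac{39996}{42355} = \frac{28985}{2336} + \frac{39996}{42355} = \frac{1321090331}{98941280}$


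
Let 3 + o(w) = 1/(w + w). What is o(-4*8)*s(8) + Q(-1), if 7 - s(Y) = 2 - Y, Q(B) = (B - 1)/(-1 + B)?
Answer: -2445/64 ≈ -38.203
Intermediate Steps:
Q(B) = 1 (Q(B) = (-1 + B)/(-1 + B) = 1)
s(Y) = 5 + Y (s(Y) = 7 - (2 - Y) = 7 + (-2 + Y) = 5 + Y)
o(w) = -3 + 1/(2*w) (o(w) = -3 + 1/(w + w) = -3 + 1/(2*w))
o(-4*8)*s(8) + Q(-1) = (-3 + 1/(2*((-4*8))))*(5 + 8) + 1 = (-3 + (½)/(-32))*13 + 1 = (-3 + (½)*(-1/32))*13 + 1 = (-3 - 1/64)*13 + 1 = -193/64*13 + 1 = -2509/64 + 1 = -2445/64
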